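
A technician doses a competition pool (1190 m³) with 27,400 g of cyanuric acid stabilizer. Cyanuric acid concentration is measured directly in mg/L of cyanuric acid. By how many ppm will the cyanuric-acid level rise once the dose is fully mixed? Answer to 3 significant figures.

23.0 ppm

Volume: 1190 m³ = 1,190,000 L.
Rise: 27,400 g / 1,190,000 L × 1000 = 23.03 mg/L.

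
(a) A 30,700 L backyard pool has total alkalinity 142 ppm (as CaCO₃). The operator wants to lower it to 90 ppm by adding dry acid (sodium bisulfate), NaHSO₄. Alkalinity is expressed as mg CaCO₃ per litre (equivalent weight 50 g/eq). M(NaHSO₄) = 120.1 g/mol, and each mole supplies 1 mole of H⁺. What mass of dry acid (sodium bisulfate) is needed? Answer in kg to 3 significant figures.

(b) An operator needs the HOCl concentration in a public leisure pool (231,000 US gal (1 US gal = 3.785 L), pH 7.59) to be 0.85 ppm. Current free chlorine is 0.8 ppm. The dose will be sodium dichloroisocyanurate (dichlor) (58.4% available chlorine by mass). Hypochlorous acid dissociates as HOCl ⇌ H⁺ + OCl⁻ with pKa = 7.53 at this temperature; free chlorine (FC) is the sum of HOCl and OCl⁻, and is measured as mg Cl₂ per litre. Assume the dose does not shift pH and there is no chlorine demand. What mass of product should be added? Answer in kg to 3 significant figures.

(a) Alkalinity to neutralize: (142 − 90) = 52 mg/L as CaCO₃ × 30,700 L = 1596 g as CaCO₃.
(a) Equivalents of H⁺ required: 1596 ÷ 50 g/eq = 31.93 eq = 31.93 mol NaHSO₄.
(a) Mass of NaHSO₄: 31.93 × 120.1 = 3835 g.

(b) Volume: 231,000 US gal × 3.785 L/gal = 874,335 L.
(b) [OCl⁻]/[HOCl] = 10^(pH − pKa) = 10^(7.59 − 7.53) = 1.148; fraction as HOCl = 1/(1 + 1.148) = 0.4655.
(b) Free chlorine required for 0.85 ppm HOCl: 0.85 / 0.4655 = 1.826 ppm.
(b) FC to add: 1.826 − 0.8 = 1.026 mg/L as Cl₂.
(b) Cl₂ equivalent: 1.026 mg/L × 874,335 L = 897 g.
(b) Product at 58.4% available Cl: 897 / 0.584 = 1536 g.

(a) 3.83 kg; (b) 1.54 kg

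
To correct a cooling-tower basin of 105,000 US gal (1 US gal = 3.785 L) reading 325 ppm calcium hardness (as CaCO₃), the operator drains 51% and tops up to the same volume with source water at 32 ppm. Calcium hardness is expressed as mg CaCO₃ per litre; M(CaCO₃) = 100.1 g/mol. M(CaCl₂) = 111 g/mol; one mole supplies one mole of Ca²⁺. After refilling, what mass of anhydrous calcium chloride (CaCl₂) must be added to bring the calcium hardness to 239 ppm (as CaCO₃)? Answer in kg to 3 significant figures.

28.0 kg

Volume: 105,000 US gal × 3.785 L/gal = 397,425 L.
After draining 51% and refilling: 325 × 0.49 + 32 × 0.51 = 175.57 ppm.
Deficit to target: 239 − 175.57 = 63.43 mg/L.
As CaCO₃: 63.43 mg/L × 397,425 L = 25,210 g; ÷ 100.1 = 251.8 mol Ca²⁺.
Mass: 251.8 × 111 = 27,950 g.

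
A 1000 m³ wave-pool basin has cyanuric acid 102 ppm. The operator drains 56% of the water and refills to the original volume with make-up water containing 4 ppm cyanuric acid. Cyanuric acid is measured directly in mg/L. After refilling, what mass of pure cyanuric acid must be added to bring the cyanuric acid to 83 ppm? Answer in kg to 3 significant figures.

35.9 kg

Volume: 1000 m³ = 1,000,000 L.
After draining 56% and refilling: 102 × 0.44 + 4 × 0.56 = 47.12 ppm.
Deficit to target: 83 − 47.12 = 35.88 mg/L.
Mass: 35.88 mg/L × 1,000,000 L = 35,880 g cyanuric acid.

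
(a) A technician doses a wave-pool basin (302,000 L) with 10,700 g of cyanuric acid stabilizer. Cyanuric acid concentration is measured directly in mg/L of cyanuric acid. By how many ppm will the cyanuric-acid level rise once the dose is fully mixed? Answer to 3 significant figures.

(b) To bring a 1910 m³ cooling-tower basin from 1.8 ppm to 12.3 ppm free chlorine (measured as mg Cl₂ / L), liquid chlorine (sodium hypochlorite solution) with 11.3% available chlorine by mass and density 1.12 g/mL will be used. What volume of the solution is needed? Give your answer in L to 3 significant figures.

(a) 35.4 ppm; (b) 158 L

(a) Rise: 10,700 g / 302,000 L × 1000 = 35.43 mg/L.

(b) Volume: 1910 m³ = 1,910,000 L.
(b) Chlorine deficit: 12.3 − 1.8 = 10.5 ppm = 10.5 mg/L as Cl₂.
(b) Cl₂ equivalent needed: 10.5 mg/L × 1,910,000 L = 20,060,000 mg = 20,060 g.
(b) Product at 11.3% available chlorine: 20,060 / 0.113 = 177,500 g.
(b) Volume at density 1.12 g/mL: 177,500 g ÷ 1.12 g/mL = 158,500 mL.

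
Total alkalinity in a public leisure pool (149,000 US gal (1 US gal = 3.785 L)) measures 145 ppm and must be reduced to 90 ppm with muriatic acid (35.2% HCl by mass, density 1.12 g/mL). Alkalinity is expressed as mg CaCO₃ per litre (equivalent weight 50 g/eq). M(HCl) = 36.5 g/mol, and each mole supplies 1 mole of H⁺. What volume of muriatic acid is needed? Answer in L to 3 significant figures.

57.4 L

Volume: 149,000 US gal × 3.785 L/gal = 563,965 L.
Alkalinity to neutralize: (145 − 90) = 55 mg/L as CaCO₃ × 563,965 L = 31,020 g as CaCO₃.
Equivalents of H⁺ required: 31,020 ÷ 50 g/eq = 620.4 eq = 620.4 mol HCl.
Mass of HCl: 620.4 × 36.5 = 22,640 g.
Mass of 35.2% solution: 22,640 / 0.352 = 64,330 g.
Volume: 64,330 g ÷ 1.12 g/mL = 57,440 mL.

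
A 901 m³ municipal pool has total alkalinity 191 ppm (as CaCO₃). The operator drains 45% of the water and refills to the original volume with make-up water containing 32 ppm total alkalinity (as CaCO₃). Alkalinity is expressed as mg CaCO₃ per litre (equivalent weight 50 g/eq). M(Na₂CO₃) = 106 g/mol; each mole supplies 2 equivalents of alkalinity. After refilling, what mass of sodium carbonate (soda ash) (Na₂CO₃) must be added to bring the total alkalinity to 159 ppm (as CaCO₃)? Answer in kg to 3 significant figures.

37.8 kg

Volume: 901 m³ = 901,000 L.
After draining 45% and refilling: 191 × 0.55 + 32 × 0.45 = 119.45 ppm.
Deficit to target: 159 − 119.45 = 39.55 mg/L.
As CaCO₃: 39.55 mg/L × 901,000 L = 35,630 g; ÷ 50 g/eq ÷ 2 = 356.3 mol Na₂CO₃.
Mass: 356.3 × 106 = 37,770 g.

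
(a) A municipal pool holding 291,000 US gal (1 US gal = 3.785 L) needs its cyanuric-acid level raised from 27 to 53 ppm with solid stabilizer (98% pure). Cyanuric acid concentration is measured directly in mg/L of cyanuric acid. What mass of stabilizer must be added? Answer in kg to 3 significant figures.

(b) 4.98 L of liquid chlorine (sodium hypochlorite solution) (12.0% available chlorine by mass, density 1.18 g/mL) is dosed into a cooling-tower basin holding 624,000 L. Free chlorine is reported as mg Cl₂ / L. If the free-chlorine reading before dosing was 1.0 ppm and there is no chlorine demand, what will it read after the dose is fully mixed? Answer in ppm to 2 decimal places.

(a) 29.2 kg; (b) 2.13 ppm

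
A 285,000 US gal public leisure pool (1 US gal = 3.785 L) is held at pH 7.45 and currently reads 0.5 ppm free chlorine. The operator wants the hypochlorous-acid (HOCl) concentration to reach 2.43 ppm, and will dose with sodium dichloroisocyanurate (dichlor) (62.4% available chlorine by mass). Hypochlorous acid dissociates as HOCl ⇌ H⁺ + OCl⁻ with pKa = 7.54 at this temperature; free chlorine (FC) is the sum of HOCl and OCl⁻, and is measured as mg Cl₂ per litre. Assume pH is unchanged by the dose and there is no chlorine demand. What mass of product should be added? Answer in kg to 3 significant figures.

Volume: 285,000 US gal × 3.785 L/gal = 1,078,725 L.
[OCl⁻]/[HOCl] = 10^(pH − pKa) = 10^(7.45 − 7.54) = 0.8128; fraction as HOCl = 1/(1 + 0.8128) = 0.5516.
Free chlorine required for 2.43 ppm HOCl: 2.43 / 0.5516 = 4.405 ppm.
FC to add: 4.405 − 0.5 = 3.905 mg/L as Cl₂.
Cl₂ equivalent: 3.905 mg/L × 1,078,725 L = 4213 g.
Product at 62.4% available Cl: 4213 / 0.624 = 6751 g.

6.75 kg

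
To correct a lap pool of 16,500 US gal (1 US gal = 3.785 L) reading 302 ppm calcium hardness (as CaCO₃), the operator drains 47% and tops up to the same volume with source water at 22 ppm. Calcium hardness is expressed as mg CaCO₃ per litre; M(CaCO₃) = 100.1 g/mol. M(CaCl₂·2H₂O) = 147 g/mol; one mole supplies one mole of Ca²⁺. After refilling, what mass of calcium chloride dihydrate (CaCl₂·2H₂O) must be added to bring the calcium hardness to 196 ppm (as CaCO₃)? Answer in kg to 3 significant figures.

2.35 kg

Volume: 16,500 US gal × 3.785 L/gal = 62,452 L.
After draining 47% and refilling: 302 × 0.53 + 22 × 0.47 = 170.4 ppm.
Deficit to target: 196 − 170.4 = 25.6 mg/L.
As CaCO₃: 25.6 mg/L × 62,452 L = 1599 g; ÷ 100.1 = 15.97 mol Ca²⁺.
Mass: 15.97 × 147 = 2348 g.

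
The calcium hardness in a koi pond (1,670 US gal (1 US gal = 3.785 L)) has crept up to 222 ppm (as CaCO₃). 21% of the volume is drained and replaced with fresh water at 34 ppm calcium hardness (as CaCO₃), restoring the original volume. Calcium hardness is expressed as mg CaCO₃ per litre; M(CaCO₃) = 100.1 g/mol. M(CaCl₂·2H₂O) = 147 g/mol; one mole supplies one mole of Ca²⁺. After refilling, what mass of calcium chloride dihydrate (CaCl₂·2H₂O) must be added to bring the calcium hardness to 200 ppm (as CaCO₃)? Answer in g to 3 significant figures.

162 g

Volume: 1,670 US gal × 3.785 L/gal = 6,321 L.
After draining 21% and refilling: 222 × 0.79 + 34 × 0.21 = 182.52 ppm.
Deficit to target: 200 − 182.52 = 17.48 mg/L.
As CaCO₃: 17.48 mg/L × 6,321 L = 110.5 g; ÷ 100.1 = 1.104 mol Ca²⁺.
Mass: 1.104 × 147 = 162.3 g.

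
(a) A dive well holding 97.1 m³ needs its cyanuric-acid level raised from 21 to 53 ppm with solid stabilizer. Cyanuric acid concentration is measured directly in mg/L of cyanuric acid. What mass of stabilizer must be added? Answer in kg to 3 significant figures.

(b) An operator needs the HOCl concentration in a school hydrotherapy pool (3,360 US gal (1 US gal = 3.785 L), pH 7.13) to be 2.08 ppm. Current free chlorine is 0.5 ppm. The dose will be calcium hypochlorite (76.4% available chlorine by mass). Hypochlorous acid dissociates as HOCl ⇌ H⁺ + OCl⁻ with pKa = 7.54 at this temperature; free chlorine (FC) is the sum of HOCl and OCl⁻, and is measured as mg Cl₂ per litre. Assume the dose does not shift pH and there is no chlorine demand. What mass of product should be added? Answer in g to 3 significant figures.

(a) 3.11 kg; (b) 39.8 g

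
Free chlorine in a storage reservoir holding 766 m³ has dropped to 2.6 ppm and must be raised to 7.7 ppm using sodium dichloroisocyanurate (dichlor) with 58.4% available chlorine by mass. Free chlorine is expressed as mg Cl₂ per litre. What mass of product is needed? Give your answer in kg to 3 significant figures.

Volume: 766 m³ = 766,000 L.
Chlorine deficit: 7.7 − 2.6 = 5.1 ppm = 5.1 mg/L as Cl₂.
Cl₂ equivalent needed: 5.1 mg/L × 766,000 L = 3,907,000 mg = 3907 g.
Product at 58.4% available chlorine: 3907 / 0.584 = 6689 g.

6.69 kg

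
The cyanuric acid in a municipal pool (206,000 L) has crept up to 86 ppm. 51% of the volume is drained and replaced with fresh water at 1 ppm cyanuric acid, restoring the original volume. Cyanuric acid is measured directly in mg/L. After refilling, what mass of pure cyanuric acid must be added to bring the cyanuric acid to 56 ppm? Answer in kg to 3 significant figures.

After draining 51% and refilling: 86 × 0.49 + 1 × 0.51 = 42.65 ppm.
Deficit to target: 56 − 42.65 = 13.35 mg/L.
Mass: 13.35 mg/L × 206,000 L = 2750 g cyanuric acid.

2.75 kg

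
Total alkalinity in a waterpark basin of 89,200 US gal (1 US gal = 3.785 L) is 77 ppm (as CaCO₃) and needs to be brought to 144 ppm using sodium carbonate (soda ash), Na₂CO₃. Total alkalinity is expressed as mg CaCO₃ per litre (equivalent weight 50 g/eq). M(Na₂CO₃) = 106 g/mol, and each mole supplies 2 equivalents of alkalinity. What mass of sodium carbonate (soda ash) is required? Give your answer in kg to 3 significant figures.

Volume: 89,200 US gal × 3.785 L/gal = 337,622 L.
Alkalinity to add: (144 − 77) = 67 mg/L as CaCO₃ × 337,622 L = 22,620 g as CaCO₃.
Equivalents: 22,620 g ÷ 50 g/eq = 452.4 eq.
Each mole of Na₂CO₃ supplies 2 eq, so 452.4 / 2 = 226.2 mol.
Mass: 226.2 mol × 106 g/mol = 23,980 g.

24.0 kg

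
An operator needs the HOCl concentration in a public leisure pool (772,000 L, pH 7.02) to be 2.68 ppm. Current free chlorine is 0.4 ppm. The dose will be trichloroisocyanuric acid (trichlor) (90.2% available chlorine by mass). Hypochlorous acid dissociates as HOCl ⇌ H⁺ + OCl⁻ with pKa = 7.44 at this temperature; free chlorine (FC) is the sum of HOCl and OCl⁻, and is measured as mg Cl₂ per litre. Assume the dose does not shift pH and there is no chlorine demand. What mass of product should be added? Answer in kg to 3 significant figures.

2.82 kg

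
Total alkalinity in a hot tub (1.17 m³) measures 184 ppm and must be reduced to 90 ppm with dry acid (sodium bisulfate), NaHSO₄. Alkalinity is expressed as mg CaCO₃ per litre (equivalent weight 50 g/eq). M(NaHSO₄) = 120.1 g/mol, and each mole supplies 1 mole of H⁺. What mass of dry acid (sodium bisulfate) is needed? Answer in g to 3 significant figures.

Volume: 1.17 m³ = 1,170 L.
Alkalinity to neutralize: (184 − 90) = 94 mg/L as CaCO₃ × 1,170 L = 110 g as CaCO₃.
Equivalents of H⁺ required: 110 ÷ 50 g/eq = 2.2 eq = 2.2 mol NaHSO₄.
Mass of NaHSO₄: 2.2 × 120.1 = 264.2 g.

264 g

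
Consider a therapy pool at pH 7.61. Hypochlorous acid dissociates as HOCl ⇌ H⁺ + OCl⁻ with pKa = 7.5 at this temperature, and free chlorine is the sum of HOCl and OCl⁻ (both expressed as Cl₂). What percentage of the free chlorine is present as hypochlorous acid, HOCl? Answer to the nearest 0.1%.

43.7%

[OCl⁻]/[HOCl] = 10^(pH − pKa) = 10^(7.61 − 7.5) = 10^0.11 = 1.288.
Fraction as HOCl = 1 / (1 + 1.288) = 0.437.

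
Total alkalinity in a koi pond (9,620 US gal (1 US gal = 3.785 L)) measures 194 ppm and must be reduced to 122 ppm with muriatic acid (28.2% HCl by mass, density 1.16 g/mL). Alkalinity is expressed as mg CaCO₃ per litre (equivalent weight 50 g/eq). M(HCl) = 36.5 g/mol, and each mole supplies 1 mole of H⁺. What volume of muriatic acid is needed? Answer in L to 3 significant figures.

5.85 L

Volume: 9,620 US gal × 3.785 L/gal = 36,412 L.
Alkalinity to neutralize: (194 − 122) = 72 mg/L as CaCO₃ × 36,412 L = 2622 g as CaCO₃.
Equivalents of H⁺ required: 2622 ÷ 50 g/eq = 52.43 eq = 52.43 mol HCl.
Mass of HCl: 52.43 × 36.5 = 1914 g.
Mass of 28.2% solution: 1914 / 0.282 = 6787 g.
Volume: 6787 g ÷ 1.16 g/mL = 5850 mL.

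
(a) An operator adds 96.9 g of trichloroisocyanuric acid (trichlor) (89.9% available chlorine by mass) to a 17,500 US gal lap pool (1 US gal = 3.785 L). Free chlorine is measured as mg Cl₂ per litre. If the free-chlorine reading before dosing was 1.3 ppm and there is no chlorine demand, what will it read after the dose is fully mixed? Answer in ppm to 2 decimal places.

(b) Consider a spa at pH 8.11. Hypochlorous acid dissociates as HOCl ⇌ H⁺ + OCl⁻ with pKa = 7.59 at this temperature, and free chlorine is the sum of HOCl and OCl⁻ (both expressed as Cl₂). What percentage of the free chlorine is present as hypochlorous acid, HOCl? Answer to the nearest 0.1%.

(a) Volume: 17,500 US gal × 3.785 L/gal = 66,238 L.
(a) Available chlorine delivered: 96.9 g × 0.899 = 87.11 g as Cl₂.
(a) Concentration rise: 87.11 g / 66,238 L = 1.315 mg/L = 1.32 ppm.
(a) Final FC: 1.3 + 1.32 = 2.62 ppm.

(b) [OCl⁻]/[HOCl] = 10^(pH − pKa) = 10^(8.11 − 7.59) = 10^0.52 = 3.311.
(b) Fraction as HOCl = 1 / (1 + 3.311) = 0.2319.

(a) 2.62 ppm; (b) 23.2%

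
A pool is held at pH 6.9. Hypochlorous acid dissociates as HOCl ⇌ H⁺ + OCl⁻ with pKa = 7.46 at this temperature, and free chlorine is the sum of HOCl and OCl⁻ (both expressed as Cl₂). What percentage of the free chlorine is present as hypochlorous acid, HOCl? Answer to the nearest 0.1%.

78.4%

[OCl⁻]/[HOCl] = 10^(pH − pKa) = 10^(6.9 − 7.46) = 10^-0.56 = 0.2754.
Fraction as HOCl = 1 / (1 + 0.2754) = 0.7841.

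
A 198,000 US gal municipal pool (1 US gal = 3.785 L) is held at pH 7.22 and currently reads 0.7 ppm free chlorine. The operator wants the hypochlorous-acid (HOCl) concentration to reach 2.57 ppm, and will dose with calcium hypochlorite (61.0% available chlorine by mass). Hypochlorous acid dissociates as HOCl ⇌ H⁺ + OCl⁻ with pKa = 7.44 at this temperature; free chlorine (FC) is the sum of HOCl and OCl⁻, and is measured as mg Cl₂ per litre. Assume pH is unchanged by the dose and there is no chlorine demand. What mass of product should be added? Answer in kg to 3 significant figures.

4.20 kg

Volume: 198,000 US gal × 3.785 L/gal = 749,430 L.
[OCl⁻]/[HOCl] = 10^(pH − pKa) = 10^(7.22 − 7.44) = 0.6026; fraction as HOCl = 1/(1 + 0.6026) = 0.624.
Free chlorine required for 2.57 ppm HOCl: 2.57 / 0.624 = 4.119 ppm.
FC to add: 4.119 − 0.7 = 3.419 mg/L as Cl₂.
Cl₂ equivalent: 3.419 mg/L × 749,430 L = 2562 g.
Product at 61.0% available Cl: 2562 / 0.61 = 4200 g.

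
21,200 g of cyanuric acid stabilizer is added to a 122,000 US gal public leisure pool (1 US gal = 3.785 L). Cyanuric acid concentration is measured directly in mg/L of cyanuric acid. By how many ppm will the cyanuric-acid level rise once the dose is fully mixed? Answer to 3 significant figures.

Volume: 122,000 US gal × 3.785 L/gal = 461,770 L.
Rise: 21,200 g / 461,770 L × 1000 = 45.91 mg/L.

45.9 ppm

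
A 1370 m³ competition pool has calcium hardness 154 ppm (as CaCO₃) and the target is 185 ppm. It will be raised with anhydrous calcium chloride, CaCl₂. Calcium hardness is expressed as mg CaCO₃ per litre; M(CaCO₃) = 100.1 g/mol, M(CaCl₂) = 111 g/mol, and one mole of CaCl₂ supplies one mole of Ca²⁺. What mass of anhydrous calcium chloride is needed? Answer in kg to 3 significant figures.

Volume: 1370 m³ = 1,370,000 L.
Hardness to add: (185 − 154) = 31 mg/L as CaCO₃ × 1,370,000 L = 42,470 g as CaCO₃.
Moles of Ca²⁺ (1 mol Ca²⁺ ≡ 1 mol CaCO₃): 42,470 / 100.1 g/mol = 424.3 mol.
Mass of CaCl₂: 424.3 × 111 = 47,090 g.

47.1 kg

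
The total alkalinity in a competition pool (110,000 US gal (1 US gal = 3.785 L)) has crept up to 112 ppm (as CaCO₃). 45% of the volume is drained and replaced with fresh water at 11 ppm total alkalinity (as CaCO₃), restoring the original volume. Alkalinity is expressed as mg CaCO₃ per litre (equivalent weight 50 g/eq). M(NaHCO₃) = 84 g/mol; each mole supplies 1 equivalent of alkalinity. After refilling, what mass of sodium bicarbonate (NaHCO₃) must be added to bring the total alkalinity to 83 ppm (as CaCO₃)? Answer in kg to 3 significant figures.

11.5 kg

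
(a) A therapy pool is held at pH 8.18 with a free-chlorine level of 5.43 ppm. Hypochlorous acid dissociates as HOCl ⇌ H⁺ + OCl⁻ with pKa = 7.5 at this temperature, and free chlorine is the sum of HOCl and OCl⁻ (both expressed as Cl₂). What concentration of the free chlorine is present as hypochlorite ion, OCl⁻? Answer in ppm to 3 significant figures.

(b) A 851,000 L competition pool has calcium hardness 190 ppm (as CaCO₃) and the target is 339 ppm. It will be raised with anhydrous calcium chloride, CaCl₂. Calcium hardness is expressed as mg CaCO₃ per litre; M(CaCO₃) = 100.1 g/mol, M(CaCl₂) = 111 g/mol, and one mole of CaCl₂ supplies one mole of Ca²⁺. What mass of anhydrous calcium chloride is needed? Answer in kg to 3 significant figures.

(a) 4.49 ppm; (b) 141 kg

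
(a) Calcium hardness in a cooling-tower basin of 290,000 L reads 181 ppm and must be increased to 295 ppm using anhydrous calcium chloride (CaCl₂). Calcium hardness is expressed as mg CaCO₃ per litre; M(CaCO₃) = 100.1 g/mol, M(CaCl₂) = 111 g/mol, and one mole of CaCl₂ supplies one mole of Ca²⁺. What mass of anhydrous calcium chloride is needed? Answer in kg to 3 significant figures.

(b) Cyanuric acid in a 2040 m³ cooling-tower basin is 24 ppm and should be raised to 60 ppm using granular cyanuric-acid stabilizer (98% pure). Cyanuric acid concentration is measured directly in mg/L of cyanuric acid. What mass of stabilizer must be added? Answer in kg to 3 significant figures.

(a) Hardness to add: (295 − 181) = 114 mg/L as CaCO₃ × 290,000 L = 33,060 g as CaCO₃.
(a) Moles of Ca²⁺ (1 mol Ca²⁺ ≡ 1 mol CaCO₃): 33,060 / 100.1 g/mol = 330.3 mol.
(a) Mass of CaCl₂: 330.3 × 111 = 36,660 g.

(b) Volume: 2040 m³ = 2,040,000 L.
(b) CYA to add: (60 − 24) = 36 mg/L × 2,040,000 L = 73,440 g cyanuric acid.
(b) At 98% purity: 73,440 / 0.98 = 74,940 g product.

(a) 36.7 kg; (b) 74.9 kg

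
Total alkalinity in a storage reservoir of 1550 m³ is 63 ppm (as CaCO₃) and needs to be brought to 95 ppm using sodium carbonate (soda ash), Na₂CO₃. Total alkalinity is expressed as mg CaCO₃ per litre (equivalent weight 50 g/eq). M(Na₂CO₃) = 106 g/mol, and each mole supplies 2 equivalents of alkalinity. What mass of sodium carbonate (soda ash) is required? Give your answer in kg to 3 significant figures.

Volume: 1550 m³ = 1,550,000 L.
Alkalinity to add: (95 − 63) = 32 mg/L as CaCO₃ × 1,550,000 L = 49,600 g as CaCO₃.
Equivalents: 49,600 g ÷ 50 g/eq = 992 eq.
Each mole of Na₂CO₃ supplies 2 eq, so 992 / 2 = 496 mol.
Mass: 496 mol × 106 g/mol = 52,580 g.

52.6 kg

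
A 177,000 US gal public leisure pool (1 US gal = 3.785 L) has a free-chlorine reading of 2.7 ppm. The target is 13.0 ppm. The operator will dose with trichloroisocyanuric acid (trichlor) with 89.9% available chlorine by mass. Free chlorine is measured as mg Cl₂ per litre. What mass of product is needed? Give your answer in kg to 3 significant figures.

Volume: 177,000 US gal × 3.785 L/gal = 669,945 L.
Chlorine deficit: 13.0 − 2.7 = 10.3 ppm = 10.3 mg/L as Cl₂.
Cl₂ equivalent needed: 10.3 mg/L × 669,945 L = 6,900,000 mg = 6900 g.
Product at 89.9% available chlorine: 6900 / 0.899 = 7676 g.

7.68 kg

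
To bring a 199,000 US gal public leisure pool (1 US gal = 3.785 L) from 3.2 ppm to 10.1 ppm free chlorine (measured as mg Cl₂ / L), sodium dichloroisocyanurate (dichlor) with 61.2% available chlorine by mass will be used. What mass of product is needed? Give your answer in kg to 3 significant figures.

8.49 kg

Volume: 199,000 US gal × 3.785 L/gal = 753,215 L.
Chlorine deficit: 10.1 − 3.2 = 6.9 ppm = 6.9 mg/L as Cl₂.
Cl₂ equivalent needed: 6.9 mg/L × 753,215 L = 5,197,000 mg = 5197 g.
Product at 61.2% available chlorine: 5197 / 0.612 = 8492 g.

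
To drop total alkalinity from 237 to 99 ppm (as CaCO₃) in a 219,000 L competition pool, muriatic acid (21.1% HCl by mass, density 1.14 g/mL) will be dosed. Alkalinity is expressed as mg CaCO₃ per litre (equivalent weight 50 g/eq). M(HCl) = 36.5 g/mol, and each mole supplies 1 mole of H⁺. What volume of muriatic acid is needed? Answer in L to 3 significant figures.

91.7 L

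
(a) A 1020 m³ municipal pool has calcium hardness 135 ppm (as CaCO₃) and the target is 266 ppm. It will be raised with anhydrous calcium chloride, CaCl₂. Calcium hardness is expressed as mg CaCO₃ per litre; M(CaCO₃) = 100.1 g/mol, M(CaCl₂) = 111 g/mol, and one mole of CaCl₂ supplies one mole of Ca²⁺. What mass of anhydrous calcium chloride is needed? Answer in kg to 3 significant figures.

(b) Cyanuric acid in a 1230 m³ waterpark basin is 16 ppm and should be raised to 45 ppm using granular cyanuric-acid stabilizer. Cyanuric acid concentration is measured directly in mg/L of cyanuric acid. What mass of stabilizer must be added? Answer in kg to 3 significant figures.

(a) 148 kg; (b) 35.7 kg

(a) Volume: 1020 m³ = 1,020,000 L.
(a) Hardness to add: (266 − 135) = 131 mg/L as CaCO₃ × 1,020,000 L = 133,600 g as CaCO₃.
(a) Moles of Ca²⁺ (1 mol Ca²⁺ ≡ 1 mol CaCO₃): 133,600 / 100.1 g/mol = 1335 mol.
(a) Mass of CaCl₂: 1335 × 111 = 148,200 g.

(b) Volume: 1230 m³ = 1,230,000 L.
(b) CYA to add: (45 − 16) = 29 mg/L × 1,230,000 L = 35,670 g cyanuric acid.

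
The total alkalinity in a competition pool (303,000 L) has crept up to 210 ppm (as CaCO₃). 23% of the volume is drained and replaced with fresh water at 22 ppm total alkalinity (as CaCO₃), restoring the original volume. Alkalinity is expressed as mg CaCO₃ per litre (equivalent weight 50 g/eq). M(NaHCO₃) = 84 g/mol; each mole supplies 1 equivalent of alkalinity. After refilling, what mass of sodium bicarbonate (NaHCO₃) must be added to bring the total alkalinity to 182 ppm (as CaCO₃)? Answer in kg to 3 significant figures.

7.76 kg

After draining 23% and refilling: 210 × 0.77 + 22 × 0.23 = 166.76 ppm.
Deficit to target: 182 − 166.76 = 15.24 mg/L.
As CaCO₃: 15.24 mg/L × 303,000 L = 4618 g; ÷ 50 g/eq ÷ 1 = 92.35 mol NaHCO₃.
Mass: 92.35 × 84 = 7758 g.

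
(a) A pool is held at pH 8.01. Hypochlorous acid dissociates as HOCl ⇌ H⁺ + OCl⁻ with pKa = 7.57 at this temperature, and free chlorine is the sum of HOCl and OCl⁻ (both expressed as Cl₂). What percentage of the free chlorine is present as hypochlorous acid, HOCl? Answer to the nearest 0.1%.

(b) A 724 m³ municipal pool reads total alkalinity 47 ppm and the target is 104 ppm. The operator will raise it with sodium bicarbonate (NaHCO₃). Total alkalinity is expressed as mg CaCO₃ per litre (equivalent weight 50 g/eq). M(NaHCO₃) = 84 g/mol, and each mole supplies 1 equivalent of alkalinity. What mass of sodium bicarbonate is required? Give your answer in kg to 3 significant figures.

(a) 26.6%; (b) 69.3 kg

(a) [OCl⁻]/[HOCl] = 10^(pH − pKa) = 10^(8.01 − 7.57) = 10^0.44 = 2.754.
(a) Fraction as HOCl = 1 / (1 + 2.754) = 0.2664.

(b) Volume: 724 m³ = 724,000 L.
(b) Alkalinity to add: (104 − 47) = 57 mg/L as CaCO₃ × 724,000 L = 41,270 g as CaCO₃.
(b) Equivalents: 41,270 g ÷ 50 g/eq = 825.4 eq.
(b) NaHCO₃ supplies 1 eq per mole → 825.4 mol.
(b) Mass: 825.4 mol × 84 g/mol = 69,330 g.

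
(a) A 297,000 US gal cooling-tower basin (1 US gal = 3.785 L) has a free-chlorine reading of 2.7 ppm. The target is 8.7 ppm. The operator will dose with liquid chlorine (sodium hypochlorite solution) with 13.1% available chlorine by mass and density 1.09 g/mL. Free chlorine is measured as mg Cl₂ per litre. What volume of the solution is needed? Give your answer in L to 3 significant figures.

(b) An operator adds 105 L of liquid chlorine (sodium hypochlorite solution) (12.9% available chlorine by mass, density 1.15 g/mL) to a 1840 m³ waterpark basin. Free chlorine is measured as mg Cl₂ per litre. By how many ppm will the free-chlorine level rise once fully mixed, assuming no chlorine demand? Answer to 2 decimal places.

(a) 47.2 L; (b) 8.47 ppm

(a) Volume: 297,000 US gal × 3.785 L/gal = 1,124,145 L.
(a) Chlorine deficit: 8.7 − 2.7 = 6 ppm = 6 mg/L as Cl₂.
(a) Cl₂ equivalent needed: 6 mg/L × 1,124,145 L = 6,745,000 mg = 6745 g.
(a) Product at 13.1% available chlorine: 6745 / 0.131 = 51,490 g.
(a) Volume at density 1.09 g/mL: 51,490 g ÷ 1.09 g/mL = 47,240 mL.

(b) Volume: 1840 m³ = 1,840,000 L.
(b) Mass of solution: 105 L × 1000 mL/L × 1.15 g/mL = 120,700 g.
(b) Available chlorine delivered: 120,700 g × 0.129 = 15,580 g as Cl₂.
(b) Concentration rise: 15,580 g / 1,840,000 L = 8.466 mg/L = 8.47 ppm.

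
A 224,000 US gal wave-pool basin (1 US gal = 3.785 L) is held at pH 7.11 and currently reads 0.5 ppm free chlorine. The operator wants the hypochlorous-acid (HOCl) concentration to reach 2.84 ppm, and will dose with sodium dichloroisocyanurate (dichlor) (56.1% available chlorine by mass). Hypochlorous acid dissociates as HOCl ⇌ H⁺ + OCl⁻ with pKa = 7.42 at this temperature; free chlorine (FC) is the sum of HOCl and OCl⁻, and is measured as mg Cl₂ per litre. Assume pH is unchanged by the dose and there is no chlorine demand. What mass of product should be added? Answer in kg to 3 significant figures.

5.64 kg

Volume: 224,000 US gal × 3.785 L/gal = 847,840 L.
[OCl⁻]/[HOCl] = 10^(pH − pKa) = 10^(7.11 − 7.42) = 0.4898; fraction as HOCl = 1/(1 + 0.4898) = 0.6712.
Free chlorine required for 2.84 ppm HOCl: 2.84 / 0.6712 = 4.231 ppm.
FC to add: 4.231 − 0.5 = 3.731 mg/L as Cl₂.
Cl₂ equivalent: 3.731 mg/L × 847,840 L = 3163 g.
Product at 56.1% available Cl: 3163 / 0.561 = 5639 g.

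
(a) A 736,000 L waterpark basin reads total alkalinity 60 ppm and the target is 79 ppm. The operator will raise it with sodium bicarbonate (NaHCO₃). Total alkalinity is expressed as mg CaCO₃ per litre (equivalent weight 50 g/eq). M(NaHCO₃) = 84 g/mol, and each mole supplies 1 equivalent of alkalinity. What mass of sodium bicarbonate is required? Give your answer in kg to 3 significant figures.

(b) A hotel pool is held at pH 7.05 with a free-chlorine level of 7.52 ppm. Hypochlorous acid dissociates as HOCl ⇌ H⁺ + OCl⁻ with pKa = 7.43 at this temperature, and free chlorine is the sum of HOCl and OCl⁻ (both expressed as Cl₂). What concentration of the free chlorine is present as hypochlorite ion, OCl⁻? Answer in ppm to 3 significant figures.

(a) 23.5 kg; (b) 2.21 ppm

(a) Alkalinity to add: (79 − 60) = 19 mg/L as CaCO₃ × 736,000 L = 13,980 g as CaCO₃.
(a) Equivalents: 13,980 g ÷ 50 g/eq = 279.7 eq.
(a) NaHCO₃ supplies 1 eq per mole → 279.7 mol.
(a) Mass: 279.7 mol × 84 g/mol = 23,490 g.

(b) [OCl⁻]/[HOCl] = 10^(pH − pKa) = 10^(7.05 − 7.43) = 10^-0.38 = 0.4169.
(b) Fraction as HOCl = 1 / (1 + 0.4169) = 0.7058.
(b) OCl⁻ = (1 − 0.7058) × 7.52 ppm = 2.213 ppm.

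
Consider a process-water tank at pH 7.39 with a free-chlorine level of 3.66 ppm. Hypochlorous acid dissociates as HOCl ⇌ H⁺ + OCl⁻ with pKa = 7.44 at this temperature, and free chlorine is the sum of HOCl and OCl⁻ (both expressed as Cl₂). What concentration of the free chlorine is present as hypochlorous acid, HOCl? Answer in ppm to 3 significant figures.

1.94 ppm

[OCl⁻]/[HOCl] = 10^(pH − pKa) = 10^(7.39 − 7.44) = 10^-0.05 = 0.8913.
Fraction as HOCl = 1 / (1 + 0.8913) = 0.5288.
HOCl = 0.5288 × 3.66 ppm = 1.935 ppm.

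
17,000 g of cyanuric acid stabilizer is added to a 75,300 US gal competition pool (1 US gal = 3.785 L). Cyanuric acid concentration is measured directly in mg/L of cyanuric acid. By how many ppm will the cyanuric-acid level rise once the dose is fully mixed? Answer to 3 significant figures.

Volume: 75,300 US gal × 3.785 L/gal = 285,010 L.
Rise: 17,000 g / 285,010 L × 1000 = 59.65 mg/L.

59.6 ppm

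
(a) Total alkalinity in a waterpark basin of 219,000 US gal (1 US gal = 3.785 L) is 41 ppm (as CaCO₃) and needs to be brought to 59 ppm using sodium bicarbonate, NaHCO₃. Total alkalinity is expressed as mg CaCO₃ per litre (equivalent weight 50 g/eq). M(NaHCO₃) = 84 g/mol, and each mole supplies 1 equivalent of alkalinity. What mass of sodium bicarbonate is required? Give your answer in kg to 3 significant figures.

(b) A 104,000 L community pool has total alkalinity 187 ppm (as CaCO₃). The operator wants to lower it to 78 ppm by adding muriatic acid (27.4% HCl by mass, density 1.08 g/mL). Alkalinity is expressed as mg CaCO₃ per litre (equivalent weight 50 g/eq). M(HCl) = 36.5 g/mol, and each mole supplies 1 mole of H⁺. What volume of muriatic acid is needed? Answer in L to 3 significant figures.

(a) Volume: 219,000 US gal × 3.785 L/gal = 828,915 L.
(a) Alkalinity to add: (59 − 41) = 18 mg/L as CaCO₃ × 828,915 L = 14,920 g as CaCO₃.
(a) Equivalents: 14,920 g ÷ 50 g/eq = 298.4 eq.
(a) NaHCO₃ supplies 1 eq per mole → 298.4 mol.
(a) Mass: 298.4 mol × 84 g/mol = 25,070 g.

(b) Alkalinity to neutralize: (187 − 78) = 109 mg/L as CaCO₃ × 104,000 L = 11,340 g as CaCO₃.
(b) Equivalents of H⁺ required: 11,340 ÷ 50 g/eq = 226.7 eq = 226.7 mol HCl.
(b) Mass of HCl: 226.7 × 36.5 = 8275 g.
(b) Mass of 27.4% solution: 8275 / 0.274 = 30,200 g.
(b) Volume: 30,200 g ÷ 1.08 g/mL = 27,960 mL.

(a) 25.1 kg; (b) 28.0 L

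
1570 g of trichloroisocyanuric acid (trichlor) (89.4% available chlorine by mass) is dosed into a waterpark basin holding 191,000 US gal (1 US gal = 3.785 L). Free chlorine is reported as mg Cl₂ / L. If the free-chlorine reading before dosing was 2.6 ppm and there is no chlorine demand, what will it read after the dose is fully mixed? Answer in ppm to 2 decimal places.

4.54 ppm

Volume: 191,000 US gal × 3.785 L/gal = 722,935 L.
Available chlorine delivered: 1570 g × 0.894 = 1404 g as Cl₂.
Concentration rise: 1404 g / 722,935 L = 1.942 mg/L = 1.94 ppm.
Final FC: 2.6 + 1.94 = 4.54 ppm.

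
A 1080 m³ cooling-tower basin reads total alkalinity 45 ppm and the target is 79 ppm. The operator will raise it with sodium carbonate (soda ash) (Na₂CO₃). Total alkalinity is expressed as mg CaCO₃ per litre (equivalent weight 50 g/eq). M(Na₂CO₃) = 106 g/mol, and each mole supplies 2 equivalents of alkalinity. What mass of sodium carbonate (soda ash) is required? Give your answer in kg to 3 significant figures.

38.9 kg

Volume: 1080 m³ = 1,080,000 L.
Alkalinity to add: (79 − 45) = 34 mg/L as CaCO₃ × 1,080,000 L = 36,720 g as CaCO₃.
Equivalents: 36,720 g ÷ 50 g/eq = 734.4 eq.
Each mole of Na₂CO₃ supplies 2 eq, so 734.4 / 2 = 367.2 mol.
Mass: 367.2 mol × 106 g/mol = 38,920 g.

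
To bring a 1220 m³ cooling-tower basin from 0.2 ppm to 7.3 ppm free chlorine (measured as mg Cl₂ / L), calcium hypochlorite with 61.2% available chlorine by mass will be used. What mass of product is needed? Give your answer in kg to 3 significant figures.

14.2 kg

Volume: 1220 m³ = 1,220,000 L.
Chlorine deficit: 7.3 − 0.2 = 7.1 ppm = 7.1 mg/L as Cl₂.
Cl₂ equivalent needed: 7.1 mg/L × 1,220,000 L = 8,662,000 mg = 8662 g.
Product at 61.2% available chlorine: 8662 / 0.612 = 14,150 g.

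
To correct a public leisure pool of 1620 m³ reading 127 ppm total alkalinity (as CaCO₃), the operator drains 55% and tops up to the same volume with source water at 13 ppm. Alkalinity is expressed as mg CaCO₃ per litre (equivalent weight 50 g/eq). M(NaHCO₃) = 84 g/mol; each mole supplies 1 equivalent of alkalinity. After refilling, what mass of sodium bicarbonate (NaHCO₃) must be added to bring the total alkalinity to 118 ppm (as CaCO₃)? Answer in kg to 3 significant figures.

146 kg

Volume: 1620 m³ = 1,620,000 L.
After draining 55% and refilling: 127 × 0.45 + 13 × 0.55 = 64.3 ppm.
Deficit to target: 118 − 64.3 = 53.7 mg/L.
As CaCO₃: 53.7 mg/L × 1,620,000 L = 86,990 g; ÷ 50 g/eq ÷ 1 = 1740 mol NaHCO₃.
Mass: 1740 × 84 = 146,100 g.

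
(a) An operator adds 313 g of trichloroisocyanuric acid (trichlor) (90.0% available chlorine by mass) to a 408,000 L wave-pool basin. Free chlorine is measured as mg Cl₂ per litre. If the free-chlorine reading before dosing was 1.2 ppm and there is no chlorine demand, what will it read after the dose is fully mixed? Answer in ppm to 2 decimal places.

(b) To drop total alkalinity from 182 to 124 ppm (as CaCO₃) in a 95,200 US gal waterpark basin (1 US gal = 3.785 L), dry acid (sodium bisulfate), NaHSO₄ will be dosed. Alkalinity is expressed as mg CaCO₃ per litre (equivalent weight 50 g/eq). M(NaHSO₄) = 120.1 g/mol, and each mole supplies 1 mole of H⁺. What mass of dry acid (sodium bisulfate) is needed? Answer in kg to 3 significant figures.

(a) 1.89 ppm; (b) 50.2 kg

(a) Available chlorine delivered: 313 g × 0.9 = 281.7 g as Cl₂.
(a) Concentration rise: 281.7 g / 408,000 L = 0.6904 mg/L = 0.69 ppm.
(a) Final FC: 1.2 + 0.69 = 1.89 ppm.

(b) Volume: 95,200 US gal × 3.785 L/gal = 360,332 L.
(b) Alkalinity to neutralize: (182 − 124) = 58 mg/L as CaCO₃ × 360,332 L = 20,900 g as CaCO₃.
(b) Equivalents of H⁺ required: 20,900 ÷ 50 g/eq = 418 eq = 418 mol NaHSO₄.
(b) Mass of NaHSO₄: 418 × 120.1 = 50,200 g.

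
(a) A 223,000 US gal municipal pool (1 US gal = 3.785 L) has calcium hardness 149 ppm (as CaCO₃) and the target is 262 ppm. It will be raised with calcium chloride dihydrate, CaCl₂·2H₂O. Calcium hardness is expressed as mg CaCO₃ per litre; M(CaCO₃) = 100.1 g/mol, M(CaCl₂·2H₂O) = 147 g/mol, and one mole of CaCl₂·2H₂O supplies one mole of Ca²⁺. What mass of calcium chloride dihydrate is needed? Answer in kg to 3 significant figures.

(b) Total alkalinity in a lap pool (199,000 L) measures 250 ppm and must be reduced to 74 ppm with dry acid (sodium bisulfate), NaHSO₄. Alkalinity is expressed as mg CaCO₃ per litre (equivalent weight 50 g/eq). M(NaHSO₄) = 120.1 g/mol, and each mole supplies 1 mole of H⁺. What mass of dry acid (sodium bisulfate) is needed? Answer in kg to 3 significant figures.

(a) 140 kg; (b) 84.1 kg

(a) Volume: 223,000 US gal × 3.785 L/gal = 844,055 L.
(a) Hardness to add: (262 − 149) = 113 mg/L as CaCO₃ × 844,055 L = 95,380 g as CaCO₃.
(a) Moles of Ca²⁺ (1 mol Ca²⁺ ≡ 1 mol CaCO₃): 95,380 / 100.1 g/mol = 952.8 mol.
(a) Mass of CaCl₂·2H₂O: 952.8 × 147 = 140,100 g.

(b) Alkalinity to neutralize: (250 − 74) = 176 mg/L as CaCO₃ × 199,000 L = 35,020 g as CaCO₃.
(b) Equivalents of H⁺ required: 35,020 ÷ 50 g/eq = 700.5 eq = 700.5 mol NaHSO₄.
(b) Mass of NaHSO₄: 700.5 × 120.1 = 84,130 g.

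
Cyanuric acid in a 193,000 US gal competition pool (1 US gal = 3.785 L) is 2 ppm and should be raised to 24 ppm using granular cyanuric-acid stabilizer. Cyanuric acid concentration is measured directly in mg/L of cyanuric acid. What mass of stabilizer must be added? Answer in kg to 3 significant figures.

Volume: 193,000 US gal × 3.785 L/gal = 730,505 L.
CYA to add: (24 − 2) = 22 mg/L × 730,505 L = 16,070 g cyanuric acid.

16.1 kg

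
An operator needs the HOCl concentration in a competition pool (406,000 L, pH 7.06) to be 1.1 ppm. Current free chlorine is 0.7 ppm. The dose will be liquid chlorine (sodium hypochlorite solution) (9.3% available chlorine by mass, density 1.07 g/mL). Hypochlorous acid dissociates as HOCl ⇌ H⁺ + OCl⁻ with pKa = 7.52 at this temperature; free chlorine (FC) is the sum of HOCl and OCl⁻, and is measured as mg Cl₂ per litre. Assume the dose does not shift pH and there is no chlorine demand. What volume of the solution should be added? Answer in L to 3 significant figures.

[OCl⁻]/[HOCl] = 10^(pH − pKa) = 10^(7.06 − 7.52) = 0.3467; fraction as HOCl = 1/(1 + 0.3467) = 0.7425.
Free chlorine required for 1.1 ppm HOCl: 1.1 / 0.7425 = 1.481 ppm.
FC to add: 1.481 − 0.7 = 0.7814 mg/L as Cl₂.
Cl₂ equivalent: 0.7814 mg/L × 406,000 L = 317.3 g.
Product at 9.3% available Cl: 317.3 / 0.093 = 3411 g.
Volume: 3411 g ÷ 1.07 g/mL = 3188 mL.

3.19 L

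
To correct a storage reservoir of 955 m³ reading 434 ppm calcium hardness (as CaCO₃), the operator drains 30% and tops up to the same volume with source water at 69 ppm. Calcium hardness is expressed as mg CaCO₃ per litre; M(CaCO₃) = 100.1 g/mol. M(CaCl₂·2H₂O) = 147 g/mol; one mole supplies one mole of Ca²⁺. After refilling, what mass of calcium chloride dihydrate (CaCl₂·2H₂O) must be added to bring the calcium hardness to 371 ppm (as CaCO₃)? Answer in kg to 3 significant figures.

Volume: 955 m³ = 955,000 L.
After draining 30% and refilling: 434 × 0.70 + 69 × 0.30 = 324.5 ppm.
Deficit to target: 371 − 324.5 = 46.5 mg/L.
As CaCO₃: 46.5 mg/L × 955,000 L = 44,410 g; ÷ 100.1 = 443.6 mol Ca²⁺.
Mass: 443.6 × 147 = 65,210 g.

65.2 kg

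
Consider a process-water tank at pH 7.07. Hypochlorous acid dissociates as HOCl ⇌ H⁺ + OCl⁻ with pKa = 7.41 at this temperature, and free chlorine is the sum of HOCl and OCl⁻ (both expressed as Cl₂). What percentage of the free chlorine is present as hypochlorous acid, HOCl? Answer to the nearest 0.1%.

68.6%

[OCl⁻]/[HOCl] = 10^(pH − pKa) = 10^(7.07 − 7.41) = 10^-0.34 = 0.4571.
Fraction as HOCl = 1 / (1 + 0.4571) = 0.6863.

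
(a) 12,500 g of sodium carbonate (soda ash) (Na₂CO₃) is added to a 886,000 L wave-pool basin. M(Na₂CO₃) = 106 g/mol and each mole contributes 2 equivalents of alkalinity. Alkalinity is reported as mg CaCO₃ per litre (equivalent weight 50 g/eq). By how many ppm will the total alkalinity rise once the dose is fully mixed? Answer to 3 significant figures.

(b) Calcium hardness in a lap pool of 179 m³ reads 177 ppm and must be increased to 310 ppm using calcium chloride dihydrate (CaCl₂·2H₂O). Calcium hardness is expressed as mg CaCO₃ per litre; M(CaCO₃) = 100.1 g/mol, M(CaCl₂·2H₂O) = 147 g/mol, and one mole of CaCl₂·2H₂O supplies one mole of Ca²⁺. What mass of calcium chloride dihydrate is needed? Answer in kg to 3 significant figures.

(a) Moles of Na₂CO₃: 12,500 g ÷ 106 g/mol = 117.9 mol → 235.8 eq of alkalinity.
(a) As CaCO₃: 235.8 eq × 50 g/eq = 11,790 g.
(a) Rise: 11,790 g / 886,000 L × 1000 = 13.31 mg/L.

(b) Volume: 179 m³ = 179,000 L.
(b) Hardness to add: (310 − 177) = 133 mg/L as CaCO₃ × 179,000 L = 23,810 g as CaCO₃.
(b) Moles of Ca²⁺ (1 mol Ca²⁺ ≡ 1 mol CaCO₃): 23,810 / 100.1 g/mol = 237.8 mol.
(b) Mass of CaCl₂·2H₂O: 237.8 × 147 = 34,960 g.

(a) 13.3 ppm; (b) 35.0 kg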